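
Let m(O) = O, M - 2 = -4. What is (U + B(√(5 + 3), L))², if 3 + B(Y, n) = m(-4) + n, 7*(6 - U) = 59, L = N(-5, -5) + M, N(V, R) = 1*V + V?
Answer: 22500/49 ≈ 459.18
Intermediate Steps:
M = -2 (M = 2 - 4 = -2)
N(V, R) = 2*V (N(V, R) = V + V = 2*V)
L = -12 (L = 2*(-5) - 2 = -10 - 2 = -12)
U = -17/7 (U = 6 - ⅐*59 = 6 - 59/7 = -17/7 ≈ -2.4286)
B(Y, n) = -7 + n (B(Y, n) = -3 + (-4 + n) = -7 + n)
(U + B(√(5 + 3), L))² = (-17/7 + (-7 - 12))² = (-17/7 - 19)² = (-150/7)² = 22500/49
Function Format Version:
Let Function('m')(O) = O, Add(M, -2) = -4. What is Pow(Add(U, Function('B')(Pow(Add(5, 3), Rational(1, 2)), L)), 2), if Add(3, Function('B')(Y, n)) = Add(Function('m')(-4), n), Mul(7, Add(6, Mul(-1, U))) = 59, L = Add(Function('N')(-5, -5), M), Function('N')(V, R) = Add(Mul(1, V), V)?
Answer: Rational(22500, 49) ≈ 459.18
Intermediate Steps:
M = -2 (M = Add(2, -4) = -2)
Function('N')(V, R) = Mul(2, V) (Function('N')(V, R) = Add(V, V) = Mul(2, V))
L = -12 (L = Add(Mul(2, -5), -2) = Add(-10, -2) = -12)
U = Rational(-17, 7) (U = Add(6, Mul(Rational(-1, 7), 59)) = Add(6, Rational(-59, 7)) = Rational(-17, 7) ≈ -2.4286)
Function('B')(Y, n) = Add(-7, n) (Function('B')(Y, n) = Add(-3, Add(-4, n)) = Add(-7, n))
Pow(Add(U, Function('B')(Pow(Add(5, 3), Rational(1, 2)), L)), 2) = Pow(Add(Rational(-17, 7), Add(-7, -12)), 2) = Pow(Add(Rational(-17, 7), -19), 2) = Pow(Rational(-150, 7), 2) = Rational(22500, 49)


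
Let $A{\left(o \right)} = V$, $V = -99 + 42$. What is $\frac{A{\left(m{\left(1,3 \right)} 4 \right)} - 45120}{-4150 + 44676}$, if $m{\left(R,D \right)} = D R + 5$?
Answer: $- \frac{45177}{40526} \approx -1.1148$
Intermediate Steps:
$m{\left(R,D \right)} = 5 + D R$
$V = -57$
$A{\left(o \right)} = -57$
$\frac{A{\left(m{\left(1,3 \right)} 4 \right)} - 45120}{-4150 + 44676} = \frac{-57 - 45120}{-4150 + 44676} = - \frac{45177}{40526}$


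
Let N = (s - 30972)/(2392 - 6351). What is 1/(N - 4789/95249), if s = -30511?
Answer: 377090791/5837234616 ≈ 0.064601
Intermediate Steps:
N = 61483/3959 (N = (-30511 - 30972)/(2392 - 6351) = -61483/(-3959) = -61483*(-1/3959) = 61483/3959 ≈ 15.530)
1/(N - 4789/95249) = 1/(61483/3959 - 4789/95249) = 1/(5837234616/377090791) = 377090791/5837234616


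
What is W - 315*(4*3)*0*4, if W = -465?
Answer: -465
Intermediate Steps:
W - 315*(4*3)*0*4 = -465 - 315*(4*3)*0*4 = -465 - 315*12*0*4 = -465 - 0*4 = -465 - 315*0 = -465 + 0 = -465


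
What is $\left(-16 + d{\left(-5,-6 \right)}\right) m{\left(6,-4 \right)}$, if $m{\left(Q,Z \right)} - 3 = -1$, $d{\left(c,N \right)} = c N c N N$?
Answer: $-10832$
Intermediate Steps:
$d{\left(c,N \right)} = N^{3} c^{2}$ ($d{\left(c,N \right)} = N c N c N = N c c N^{2} = N^{3} c^{2}$)
$m{\left(Q,Z \right)} = 2$ ($m{\left(Q,Z \right)} = 3 - 1 = 2$)
$\left(-16 + d{\left(-5,-6 \right)}\right) m{\left(6,-4 \right)} = \left(-16 + \left(-6\right)^{3} \left(-5\right)^{2}\right) 2 = \left(-16 - 5400\right) 2 = \left(-5416\right) 2 = -10832$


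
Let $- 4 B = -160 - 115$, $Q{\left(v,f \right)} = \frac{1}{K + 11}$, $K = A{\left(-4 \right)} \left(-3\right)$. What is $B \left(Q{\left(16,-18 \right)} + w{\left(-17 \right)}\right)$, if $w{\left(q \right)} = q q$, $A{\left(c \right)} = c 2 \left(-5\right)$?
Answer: $\frac{2165625}{109} \approx 19868.0$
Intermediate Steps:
$A{\left(c \right)} = - 10 c$ ($A{\left(c \right)} = 2 c \left(-5\right) = - 10 c$)
$K = -120$ ($K = \left(-10\right) \left(-4\right) \left(-3\right) = 40 \left(-3\right) = -120$)
$Q{\left(v,f \right)} = - \frac{1}{109}$ ($Q{\left(v,f \right)} = \frac{1}{-120 + 11} = \frac{1}{-109} = - \frac{1}{109}$)
$B = \frac{275}{4}$ ($B = - \frac{-160 - 115}{4} = \left(- \frac{1}{4}\right) \left(-275\right) = \frac{275}{4} \approx 68.75$)
$w{\left(q \right)} = q^{2}$
$B \left(Q{\left(16,-18 \right)} + w{\left(-17 \right)}\right) = \frac{275 \left(- \frac{1}{109} + \left(-17\right)^{2}\right)}{4} = \frac{275 \left(- \frac{1}{109} + 289\right)}{4} = \frac{275}{4} \cdot \frac{31500}{109} = \frac{2165625}{109}$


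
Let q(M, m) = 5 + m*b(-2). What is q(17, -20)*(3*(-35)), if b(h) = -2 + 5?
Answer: 5775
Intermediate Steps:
b(h) = 3
q(M, m) = 5 + 3*m (q(M, m) = 5 + m*3 = 5 + 3*m)
q(17, -20)*(3*(-35)) = (5 + 3*(-20))*(3*(-35)) = (5 - 60)*(-105) = -55*(-105) = 5775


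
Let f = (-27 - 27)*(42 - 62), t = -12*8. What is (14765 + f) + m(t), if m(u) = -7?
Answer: 15838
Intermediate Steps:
t = -96
f = 1080 (f = -54*(-20) = 1080)
(14765 + f) + m(t) = (14765 + 1080) - 7 = 15845 - 7 = 15838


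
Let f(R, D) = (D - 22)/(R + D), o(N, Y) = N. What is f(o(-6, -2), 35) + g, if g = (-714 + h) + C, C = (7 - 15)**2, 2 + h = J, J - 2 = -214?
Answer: -25043/29 ≈ -863.55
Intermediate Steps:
J = -212 (J = 2 - 214 = -212)
h = -214 (h = -2 - 212 = -214)
C = 64 (C = (-8)**2 = 64)
f(R, D) = (-22 + D)/(D + R)
g = -864 (g = (-714 - 214) + 64 = -928 + 64 = -864)
f(o(-6, -2), 35) + g = (-22 + 35)/(35 - 6) - 864 = 13/29 - 864 = -25043/29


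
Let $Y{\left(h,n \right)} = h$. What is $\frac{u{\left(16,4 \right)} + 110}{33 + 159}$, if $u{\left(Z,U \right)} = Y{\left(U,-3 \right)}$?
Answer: $\frac{19}{32} \approx 0.59375$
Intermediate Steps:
$u{\left(Z,U \right)} = U$
$\frac{u{\left(16,4 \right)} + 110}{33 + 159} = \frac{4 + 110}{33 + 159} = \frac{114}{192} = 114 \cdot \frac{1}{192} = \frac{19}{32}$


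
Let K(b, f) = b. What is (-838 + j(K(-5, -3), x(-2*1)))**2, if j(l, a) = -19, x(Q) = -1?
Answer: 734449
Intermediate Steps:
(-838 + j(K(-5, -3), x(-2*1)))**2 = (-838 - 19)**2 = (-857)**2 = 734449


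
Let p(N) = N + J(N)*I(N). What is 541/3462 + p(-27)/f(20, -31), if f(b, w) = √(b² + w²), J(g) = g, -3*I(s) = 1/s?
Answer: 541/3462 - 82*√1361/4083 ≈ -0.58464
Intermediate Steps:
I(s) = -1/(3*s)
p(N) = -⅓ + N (p(N) = N + N*(-1/(3*N)) = N - ⅓ = -⅓ + N)
541/3462 + p(-27)/f(20, -31) = 541/3462 + (-⅓ - 27)/(√(20² + (-31)²)) = 541*(1/3462) - 82/(3*√(400 + 961)) = 541/3462 - 82*√1361/1361/3 = 541/3462 - 82*√1361/4083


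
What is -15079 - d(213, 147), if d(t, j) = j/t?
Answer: -1070658/71 ≈ -15080.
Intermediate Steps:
-15079 - d(213, 147) = -15079 - 147/213 = -15079 - 1*49/71 = -15079 - 49/71 = -1070658/71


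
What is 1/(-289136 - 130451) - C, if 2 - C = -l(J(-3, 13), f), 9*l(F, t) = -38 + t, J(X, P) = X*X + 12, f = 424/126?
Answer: 62818087/33986547 ≈ 1.8483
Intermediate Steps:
f = 212/63 (f = 424*(1/126) = 212/63 ≈ 3.3651)
J(X, P) = 12 + X² (J(X, P) = X² + 12 = 12 + X²)
l(F, t) = -38/9 + t/9 (l(F, t) = (-38 + t)/9 = -38/9 + t/9)
C = -1048/567 (C = 2 - (-1)*(-38/9 + (⅑)*(212/63)) = 2 - (-1)*(-38/9 + 212/567) = 2 - (-1)*(-2182)/567 = 2 - 1*2182/567 = 2 - 2182/567 = -1048/567 ≈ -1.8483)
1/(-289136 - 130451) - C = 1/(-289136 - 130451) - 1*(-1048/567) = 1/(-419587) + 1048/567 = -1/419587 + 1048/567 = 62818087/33986547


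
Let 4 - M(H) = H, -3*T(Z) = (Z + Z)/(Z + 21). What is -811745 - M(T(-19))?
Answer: -2435228/3 ≈ -8.1174e+5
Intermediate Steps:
T(Z) = -2*Z/(3*(21 + Z)) (T(Z) = -(Z + Z)/(3*(Z + 21)) = -2*Z/(3*(21 + Z)))
M(H) = 4 - H
-811745 - M(T(-19)) = -811745 - (4 - (-2)*(-19)/(63 + 3*(-19))) = -811745 - (4 - (-2)*(-19)/(63 - 57)) = -811745 - (4 - (-2)*(-19)/6) = -811745 - (4 - 1*19/3) = -811745 - (4 - 19/3) = -811745 - 1*(-7/3) = -811745 + 7/3 = -2435228/3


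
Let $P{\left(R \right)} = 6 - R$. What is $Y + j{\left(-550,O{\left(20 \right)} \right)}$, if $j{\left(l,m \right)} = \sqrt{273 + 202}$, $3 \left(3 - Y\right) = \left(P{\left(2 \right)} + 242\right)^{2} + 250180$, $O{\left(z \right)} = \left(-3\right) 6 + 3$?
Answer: $- \frac{310687}{3} + 5 \sqrt{19} \approx -1.0354 \cdot 10^{5}$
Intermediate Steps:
$O{\left(z \right)} = -15$ ($O{\left(z \right)} = -18 + 3 = -15$)
$Y = - \frac{310687}{3}$ ($Y = 3 - \frac{\left(\left(6 - 2\right) + 242\right)^{2} + 250180}{3} = 3 - \frac{\left(4 + 242\right)^{2} + 250180}{3} = 3 - \frac{246^{2} + 250180}{3} = 3 - \frac{60516 + 250180}{3} = 3 - \frac{310696}{3} = - \frac{310687}{3} \approx -1.0356 \cdot 10^{5}$)
$j{\left(l,m \right)} = 5 \sqrt{19}$ ($j{\left(l,m \right)} = \sqrt{475} = 5 \sqrt{19}$)
$Y + j{\left(-550,O{\left(20 \right)} \right)} = - \frac{310687}{3} + 5 \sqrt{19}$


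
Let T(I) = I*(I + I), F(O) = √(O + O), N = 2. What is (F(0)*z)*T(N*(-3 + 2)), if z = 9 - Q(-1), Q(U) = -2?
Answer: 0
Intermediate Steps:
F(O) = √2*√O (F(O) = √(2*O) = √2*√O)
T(I) = 2*I² (T(I) = I*(2*I) = 2*I²)
z = 11 (z = 9 - 1*(-2) = 9 + 2 = 11)
(F(0)*z)*T(N*(-3 + 2)) = ((√2*√0)*11)*(2*(2*(-3 + 2))²) = ((√2*0)*11)*(2*(2*(-1))²) = (0*11)*(2*(-2)²) = 0*(2*4) = 0*8 = 0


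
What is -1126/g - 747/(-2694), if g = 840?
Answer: -200497/188580 ≈ -1.0632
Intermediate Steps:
-1126/g - 747/(-2694) = -1126/840 - 747/(-2694) = -1126*1/840 - 747*(-1/2694) = -563/420 + 249/898 = -200497/188580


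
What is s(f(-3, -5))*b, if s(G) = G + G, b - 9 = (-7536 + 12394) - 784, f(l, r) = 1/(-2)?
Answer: -4083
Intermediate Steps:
f(l, r) = -½
b = 4083 (b = 9 + ((-7536 + 12394) - 784) = 9 + (4858 - 784) = 9 + 4074 = 4083)
s(G) = 2*G
s(f(-3, -5))*b = (2*(-½))*4083 = -1*4083 = -4083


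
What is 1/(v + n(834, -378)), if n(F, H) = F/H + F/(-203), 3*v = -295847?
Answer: -1827/180182360 ≈ -1.0140e-5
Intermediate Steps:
v = -295847/3 (v = (⅓)*(-295847) = -295847/3 ≈ -98616.)
n(F, H) = -F/203 + F/H (n(F, H) = F/H + F*(-1/203) = F/H - F/203 = -F/203 + F/H)
1/(v + n(834, -378)) = 1/(-295847/3 + (-1/203*834 + 834/(-378))) = 1/(-295847/3 + (-834/203 + 834*(-1/378))) = 1/(-295847/3 + (-834/203 - 139/63)) = 1/(-295847/3 - 11537/1827) = 1/(-180182360/1827) = -1827/180182360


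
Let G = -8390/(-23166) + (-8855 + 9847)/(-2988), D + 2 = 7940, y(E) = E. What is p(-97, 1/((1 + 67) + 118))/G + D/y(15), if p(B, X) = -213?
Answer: -947121471/145045 ≈ -6529.8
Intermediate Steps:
D = 7938 (D = -2 + 7940 = 7938)
G = 29009/961389 (G = -8390*(-1/23166) + 992*(-1/2988) = 4195/11583 - 248/747 = 29009/961389 ≈ 0.030174)
p(-97, 1/((1 + 67) + 118))/G + D/y(15) = -213/29009/961389 + 7938/15 = -213*961389/29009 + 7938*(1/15) = -204775857/29009 + 2646/5 = -947121471/145045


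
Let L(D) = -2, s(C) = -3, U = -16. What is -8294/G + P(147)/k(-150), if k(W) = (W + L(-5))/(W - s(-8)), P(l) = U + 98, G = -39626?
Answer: 119728123/1505788 ≈ 79.512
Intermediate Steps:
P(l) = 82 (P(l) = -16 + 98 = 82)
k(W) = (-2 + W)/(3 + W) (k(W) = (W - 2)/(W - 1*(-3)) = (-2 + W)/(W + 3) = (-2 + W)/(3 + W))
-8294/G + P(147)/k(-150) = -8294/(-39626) + 82/(((-2 - 150)/(3 - 150))) = -8294*(-1/39626) + 82/((-152/(-147))) = 4147/19813 + 82/((-1/147*(-152))) = 4147/19813 + 82/(152/147) = 4147/19813 + 82*(147/152) = 4147/19813 + 6027/76 = 119728123/1505788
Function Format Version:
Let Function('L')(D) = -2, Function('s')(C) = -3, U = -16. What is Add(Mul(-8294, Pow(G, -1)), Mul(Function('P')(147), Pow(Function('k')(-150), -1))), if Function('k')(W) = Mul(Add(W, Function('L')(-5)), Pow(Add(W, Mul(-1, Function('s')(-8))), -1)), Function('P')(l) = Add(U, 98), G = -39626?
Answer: Rational(119728123, 1505788) ≈ 79.512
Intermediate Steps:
Function('P')(l) = 82 (Function('P')(l) = Add(-16, 98) = 82)
Function('k')(W) = Mul(Pow(Add(3, W), -1), Add(-2, W)) (Function('k')(W) = Mul(Add(W, -2), Pow(Add(W, Mul(-1, -3)), -1)) = Mul(Add(-2, W), Pow(Add(W, 3), -1)) = Mul(Add(-2, W), Pow(Add(3, W), -1)) = Mul(Pow(Add(3, W), -1), Add(-2, W)))
Add(Mul(-8294, Pow(G, -1)), Mul(Function('P')(147), Pow(Function('k')(-150), -1))) = Add(Mul(-8294, Pow(-39626, -1)), Mul(82, Pow(Mul(Pow(Add(3, -150), -1), Add(-2, -150)), -1))) = Add(Mul(-8294, Rational(-1, 39626)), Mul(82, Pow(Mul(Pow(-147, -1), -152), -1))) = Add(Rational(4147, 19813), Mul(82, Pow(Mul(Rational(-1, 147), -152), -1))) = Add(Rational(4147, 19813), Mul(82, Pow(Rational(152, 147), -1))) = Add(Rational(4147, 19813), Mul(82, Rational(147, 152))) = Add(Rational(4147, 19813), Rational(6027, 76)) = Rational(119728123, 1505788)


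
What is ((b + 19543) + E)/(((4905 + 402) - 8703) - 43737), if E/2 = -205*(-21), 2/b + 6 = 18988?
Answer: -89066708/149113101 ≈ -0.59731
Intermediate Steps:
b = 1/9491 (b = 2/(-6 + 18988) = 2/18982 = 2*(1/18982) = 1/9491 ≈ 0.00010536)
E = 8610 (E = 2*(-205*(-21)) = 2*4305 = 8610)
((b + 19543) + E)/(((4905 + 402) - 8703) - 43737) = ((1/9491 + 19543) + 8610)/(((4905 + 402) - 8703) - 43737) = (185482614/9491 + 8610)/((5307 - 8703) - 43737) = 267200124/(9491*(-3396 - 43737)) = (267200124/9491)/(-47133) = (267200124/9491)*(-1/47133) = -89066708/149113101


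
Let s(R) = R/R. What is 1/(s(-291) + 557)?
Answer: 1/558 ≈ 0.0017921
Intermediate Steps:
s(R) = 1
1/(s(-291) + 557) = 1/(1 + 557) = 1/558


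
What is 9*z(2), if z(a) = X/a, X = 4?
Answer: 18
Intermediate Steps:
z(a) = 4/a
9*z(2) = 9*(4/2) = 9*(4*(1/2)) = 9*2 = 18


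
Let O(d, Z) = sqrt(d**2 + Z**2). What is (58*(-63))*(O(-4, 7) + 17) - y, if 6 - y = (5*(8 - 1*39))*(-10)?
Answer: -60574 - 3654*sqrt(65) ≈ -90034.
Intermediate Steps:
O(d, Z) = sqrt(Z**2 + d**2)
y = -1544 (y = 6 - 5*(8 - 1*39)*(-10) = 6 - 5*(8 - 39)*(-10) = 6 - 5*(-31)*(-10) = 6 - (-155)*(-10) = 6 - 1*1550 = 6 - 1550 = -1544)
(58*(-63))*(O(-4, 7) + 17) - y = (58*(-63))*(sqrt(7**2 + (-4)**2) + 17) - 1*(-1544) = -3654*(sqrt(49 + 16) + 17) + 1544 = -3654*(sqrt(65) + 17) + 1544 = -3654*(17 + sqrt(65)) + 1544 = (-62118 - 3654*sqrt(65)) + 1544 = -60574 - 3654*sqrt(65)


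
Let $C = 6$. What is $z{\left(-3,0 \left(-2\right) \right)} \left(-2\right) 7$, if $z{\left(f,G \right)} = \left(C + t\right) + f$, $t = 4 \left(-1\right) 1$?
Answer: $14$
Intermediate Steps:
$t = -4$ ($t = \left(-4\right) 1 = -4$)
$z{\left(f,G \right)} = 2 + f$ ($z{\left(f,G \right)} = \left(6 - 4\right) + f = 2 + f$)
$z{\left(-3,0 \left(-2\right) \right)} \left(-2\right) 7 = \left(2 - 3\right) \left(-2\right) 7 = \left(-1\right) \left(-2\right) 7 = 2 \cdot 7 = 14$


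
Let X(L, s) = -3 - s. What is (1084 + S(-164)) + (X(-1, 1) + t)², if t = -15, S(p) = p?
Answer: 1281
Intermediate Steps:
(1084 + S(-164)) + (X(-1, 1) + t)² = (1084 - 164) + ((-3 - 1*1) - 15)² = 920 + ((-3 - 1) - 15)² = 920 + (-4 - 15)² = 920 + (-19)² = 920 + 361 = 1281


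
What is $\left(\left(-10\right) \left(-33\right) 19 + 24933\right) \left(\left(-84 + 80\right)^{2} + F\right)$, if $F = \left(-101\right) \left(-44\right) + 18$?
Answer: $139727034$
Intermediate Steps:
$F = 4462$ ($F = 4444 + 18 = 4462$)
$\left(\left(-10\right) \left(-33\right) 19 + 24933\right) \left(\left(-84 + 80\right)^{2} + F\right) = \left(\left(-10\right) \left(-33\right) 19 + 24933\right) \left(\left(-84 + 80\right)^{2} + 4462\right) = \left(330 \cdot 19 + 24933\right) \left(\left(-4\right)^{2} + 4462\right) = \left(6270 + 24933\right) \left(16 + 4462\right) = 31203 \cdot 4478 = 139727034$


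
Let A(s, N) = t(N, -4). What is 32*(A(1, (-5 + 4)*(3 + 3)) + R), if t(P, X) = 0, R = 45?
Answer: 1440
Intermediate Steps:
A(s, N) = 0
32*(A(1, (-5 + 4)*(3 + 3)) + R) = 32*(0 + 45) = 32*45 = 1440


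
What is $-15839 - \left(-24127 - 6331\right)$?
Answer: $14619$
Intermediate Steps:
$-15839 - \left(-24127 - 6331\right) = -15839 - -30458 = -15839 + 30458 = 14619$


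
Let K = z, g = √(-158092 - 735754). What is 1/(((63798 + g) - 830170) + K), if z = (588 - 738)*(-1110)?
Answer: -299936/179923655115 - I*√893846/359847310230 ≈ -1.667e-6 - 2.6273e-9*I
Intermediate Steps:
g = I*√893846 (g = √(-893846) = I*√893846 ≈ 945.43*I)
z = 166500 (z = -150*(-1110) = 166500)
K = 166500
1/(((63798 + g) - 830170) + K) = 1/(((63798 + I*√893846) - 830170) + 166500) = 1/((-766372 + I*√893846) + 166500) = 1/(-599872 + I*√893846)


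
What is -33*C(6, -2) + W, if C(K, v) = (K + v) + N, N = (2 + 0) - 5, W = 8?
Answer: -25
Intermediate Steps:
N = -3 (N = 2 - 5 = -3)
C(K, v) = -3 + K + v (C(K, v) = (K + v) - 3 = -3 + K + v)
-33*C(6, -2) + W = -33*(-3 + 6 - 2) + 8 = -33*1 + 8 = -33 + 8 = -25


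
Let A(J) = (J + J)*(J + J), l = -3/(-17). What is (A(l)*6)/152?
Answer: 27/5491 ≈ 0.0049171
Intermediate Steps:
l = 3/17 (l = -3*(-1/17) = 3/17 ≈ 0.17647)
A(J) = 4*J² (A(J) = (2*J)*(2*J) = 4*J²)
(A(l)*6)/152 = ((4*(3/17)²)*6)/152 = ((4*(9/289))*6)*(1/152) = ((36/289)*6)*(1/152) = (216/289)*(1/152) = 27/5491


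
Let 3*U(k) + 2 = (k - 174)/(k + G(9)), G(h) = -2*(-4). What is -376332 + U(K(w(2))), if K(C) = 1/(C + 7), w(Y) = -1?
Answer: -7903135/21 ≈ -3.7634e+5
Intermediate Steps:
G(h) = 8
K(C) = 1/(7 + C)
U(k) = -⅔ + (-174 + k)/(3*(8 + k)) (U(k) = -⅔ + ((k - 174)/(k + 8))/3 = -⅔ + ((-174 + k)/(8 + k))/3 = -⅔ + (-174 + k)/(3*(8 + k)))
-376332 + U(K(w(2))) = -376332 + (-190 - 1/(7 - 1))/(3*(8 + 1/(7 - 1))) = -376332 + (-190 - 1/6)/(3*(8 + 1/6)) = -376332 + (-190 - 1*⅙)/(3*(8 + ⅙)) = -376332 + (-190 - ⅙)/(3*(49/6)) = -376332 + (⅓)*(6/49)*(-1141/6) = -376332 - 163/21 = -7903135/21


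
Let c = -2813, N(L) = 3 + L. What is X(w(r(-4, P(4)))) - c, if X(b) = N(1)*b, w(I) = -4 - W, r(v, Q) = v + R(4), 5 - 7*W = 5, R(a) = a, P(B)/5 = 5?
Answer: 2797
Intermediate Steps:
P(B) = 25 (P(B) = 5*5 = 25)
W = 0 (W = 5/7 - 1/7*5 = 5/7 - 5/7 = 0)
r(v, Q) = 4 + v (r(v, Q) = v + 4 = 4 + v)
w(I) = -4 (w(I) = -4 - 1*0 = -4 + 0 = -4)
X(b) = 4*b (X(b) = (3 + 1)*b = 4*b)
X(w(r(-4, P(4)))) - c = 4*(-4) - 1*(-2813) = -16 + 2813 = 2797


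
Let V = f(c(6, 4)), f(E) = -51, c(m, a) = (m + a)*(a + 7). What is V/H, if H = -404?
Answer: 51/404 ≈ 0.12624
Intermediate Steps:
c(m, a) = (7 + a)*(a + m) (c(m, a) = (a + m)*(7 + a) = (7 + a)*(a + m))
V = -51
V/H = -51/(-404) = -51*(-1/404) = 51/404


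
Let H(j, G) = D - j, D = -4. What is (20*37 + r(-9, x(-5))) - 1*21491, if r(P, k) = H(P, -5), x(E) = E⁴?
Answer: -20746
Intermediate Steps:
H(j, G) = -4 - j
r(P, k) = -4 - P
(20*37 + r(-9, x(-5))) - 1*21491 = (20*37 + (-4 - 1*(-9))) - 1*21491 = (740 + (-4 + 9)) - 21491 = (740 + 5) - 21491 = 745 - 21491 = -20746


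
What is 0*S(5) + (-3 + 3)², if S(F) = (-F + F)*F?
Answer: 0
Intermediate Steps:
S(F) = 0 (S(F) = 0*F = 0)
0*S(5) + (-3 + 3)² = 0*0 + (-3 + 3)² = 0 + 0² = 0 + 0 = 0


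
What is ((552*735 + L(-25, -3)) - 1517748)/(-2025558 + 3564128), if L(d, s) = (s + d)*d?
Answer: -555664/769285 ≈ -0.72231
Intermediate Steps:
L(d, s) = d*(d + s) (L(d, s) = (d + s)*d = d*(d + s))
((552*735 + L(-25, -3)) - 1517748)/(-2025558 + 3564128) = ((552*735 - 25*(-25 - 3)) - 1517748)/(-2025558 + 3564128) = ((405720 - 25*(-28)) - 1517748)/1538570 = ((405720 + 700) - 1517748)*(1/1538570) = (406420 - 1517748)*(1/1538570) = -1111328*1/1538570 = -555664/769285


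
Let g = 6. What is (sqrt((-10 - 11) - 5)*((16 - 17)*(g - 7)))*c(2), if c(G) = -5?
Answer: -5*I*sqrt(26) ≈ -25.495*I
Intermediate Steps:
(sqrt((-10 - 11) - 5)*((16 - 17)*(g - 7)))*c(2) = (sqrt((-10 - 11) - 5)*((16 - 17)*(6 - 7)))*(-5) = (sqrt(-21 - 5)*(-1*(-1)))*(-5) = (sqrt(-26)*1)*(-5) = ((I*sqrt(26))*1)*(-5) = (I*sqrt(26))*(-5) = -5*I*sqrt(26)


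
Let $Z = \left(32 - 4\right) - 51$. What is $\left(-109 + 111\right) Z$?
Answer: $-46$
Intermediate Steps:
$Z = -23$ ($Z = 28 - 51 = -23$)
$\left(-109 + 111\right) Z = \left(-109 + 111\right) \left(-23\right) = 2 \left(-23\right) = -46$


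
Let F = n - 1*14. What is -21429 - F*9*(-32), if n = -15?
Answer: -29781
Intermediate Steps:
F = -29 (F = -15 - 1*14 = -15 - 14 = -29)
-21429 - F*9*(-32) = -21429 - (-29*9)*(-32) = -21429 - (-261)*(-32) = -21429 - 1*8352 = -21429 - 8352 = -29781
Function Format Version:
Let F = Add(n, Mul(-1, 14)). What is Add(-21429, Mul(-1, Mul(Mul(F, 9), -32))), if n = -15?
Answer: -29781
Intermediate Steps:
F = -29 (F = Add(-15, Mul(-1, 14)) = Add(-15, -14) = -29)
Add(-21429, Mul(-1, Mul(Mul(F, 9), -32))) = Add(-21429, Mul(-1, Mul(Mul(-29, 9), -32))) = Add(-21429, Mul(-1, Mul(-261, -32))) = Add(-21429, Mul(-1, 8352)) = Add(-21429, -8352) = -29781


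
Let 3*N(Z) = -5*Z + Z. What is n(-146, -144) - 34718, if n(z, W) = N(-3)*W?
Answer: -35294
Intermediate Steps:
N(Z) = -4*Z/3 (N(Z) = (-5*Z + Z)/3 = (-4*Z)/3 = -4*Z/3)
n(z, W) = 4*W (n(z, W) = (-4/3*(-3))*W = 4*W)
n(-146, -144) - 34718 = 4*(-144) - 34718 = -576 - 34718 = -35294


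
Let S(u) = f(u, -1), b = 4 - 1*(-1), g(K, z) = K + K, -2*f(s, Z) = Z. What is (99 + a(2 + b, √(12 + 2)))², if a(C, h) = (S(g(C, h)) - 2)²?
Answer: 164025/16 ≈ 10252.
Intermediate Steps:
f(s, Z) = -Z/2
g(K, z) = 2*K
b = 5 (b = 4 + 1 = 5)
S(u) = ½ (S(u) = -½*(-1) = ½)
a(C, h) = 9/4 (a(C, h) = (½ - 2)² = (-3/2)² = 9/4)
(99 + a(2 + b, √(12 + 2)))² = (99 + 9/4)² = (405/4)² = 164025/16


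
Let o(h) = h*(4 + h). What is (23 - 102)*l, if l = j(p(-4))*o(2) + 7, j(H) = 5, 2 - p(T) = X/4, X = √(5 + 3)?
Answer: -5293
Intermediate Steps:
X = 2*√2 (X = √8 = 2*√2 ≈ 2.8284)
p(T) = 2 - √2/2 (p(T) = 2 - 2*√2/4 = 2 - √2/2)
l = 67 (l = 5*(2*(4 + 2)) + 7 = 5*(2*6) + 7 = 5*12 + 7 = 60 + 7 = 67)
(23 - 102)*l = (23 - 102)*67 = -79*67 = -5293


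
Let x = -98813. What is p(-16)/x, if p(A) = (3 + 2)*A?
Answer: 80/98813 ≈ 0.00080961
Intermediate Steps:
p(A) = 5*A
p(-16)/x = (5*(-16))/(-98813) = -80*(-1/98813) = 80/98813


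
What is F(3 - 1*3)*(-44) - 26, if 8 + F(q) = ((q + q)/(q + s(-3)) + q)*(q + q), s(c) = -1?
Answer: 326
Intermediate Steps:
F(q) = -8 + 2*q*(q + 2*q/(-1 + q)) (F(q) = -8 + ((q + q)/(q - 1) + q)*(q + q) = -8 + ((2*q)/(-1 + q) + q)*(2*q) = -8 + (2*q/(-1 + q) + q)*(2*q) = -8 + (q + 2*q/(-1 + q))*(2*q) = -8 + 2*q*(q + 2*q/(-1 + q)))
F(3 - 1*3)*(-44) - 26 = (2*(4 + (3 - 1*3)**2 + (3 - 1*3)**3 - 4*(3 - 1*3))/(-1 + (3 - 1*3)))*(-44) - 26 = (2*(4 + (3 - 3)**2 + (3 - 3)**3 - 4*(3 - 3))/(-1 + (3 - 3)))*(-44) - 26 = (2*(4 + 0**2 + 0**3 - 4*0)/(-1 + 0))*(-44) - 26 = (2*(4 + 0 + 0 + 0)/(-1))*(-44) - 26 = (2*(-1)*4)*(-44) - 26 = -8*(-44) - 26 = 352 - 26 = 326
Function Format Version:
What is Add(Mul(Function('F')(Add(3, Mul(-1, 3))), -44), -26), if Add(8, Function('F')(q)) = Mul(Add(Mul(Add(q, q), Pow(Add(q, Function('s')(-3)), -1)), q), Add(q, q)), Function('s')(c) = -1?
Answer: 326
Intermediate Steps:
Function('F')(q) = Add(-8, Mul(2, q, Add(q, Mul(2, q, Pow(Add(-1, q), -1))))) (Function('F')(q) = Add(-8, Mul(Add(Mul(Add(q, q), Pow(Add(q, -1), -1)), q), Add(q, q))) = Add(-8, Mul(Add(Mul(Mul(2, q), Pow(Add(-1, q), -1)), q), Mul(2, q))) = Add(-8, Mul(Add(Mul(2, q, Pow(Add(-1, q), -1)), q), Mul(2, q))) = Add(-8, Mul(Add(q, Mul(2, q, Pow(Add(-1, q), -1))), Mul(2, q))) = Add(-8, Mul(2, q, Add(q, Mul(2, q, Pow(Add(-1, q), -1))))))
Add(Mul(Function('F')(Add(3, Mul(-1, 3))), -44), -26) = Add(Mul(Mul(2, Pow(Add(-1, Add(3, Mul(-1, 3))), -1), Add(4, Pow(Add(3, Mul(-1, 3)), 2), Pow(Add(3, Mul(-1, 3)), 3), Mul(-4, Add(3, Mul(-1, 3))))), -44), -26) = Add(Mul(Mul(2, Pow(Add(-1, Add(3, -3)), -1), Add(4, Pow(Add(3, -3), 2), Pow(Add(3, -3), 3), Mul(-4, Add(3, -3)))), -44), -26) = Add(Mul(Mul(2, Pow(Add(-1, 0), -1), Add(4, Pow(0, 2), Pow(0, 3), Mul(-4, 0))), -44), -26) = Add(Mul(Mul(2, Pow(-1, -1), Add(4, 0, 0, 0)), -44), -26) = Add(Mul(Mul(2, -1, 4), -44), -26) = Add(Mul(-8, -44), -26) = Add(352, -26) = 326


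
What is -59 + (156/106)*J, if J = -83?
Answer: -9601/53 ≈ -181.15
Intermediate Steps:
-59 + (156/106)*J = -59 + (156/106)*(-83) = -59 + (156*(1/106))*(-83) = -59 + (78/53)*(-83) = -59 - 6474/53 = -9601/53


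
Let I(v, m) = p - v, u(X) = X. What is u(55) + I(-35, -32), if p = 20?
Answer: 110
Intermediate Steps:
I(v, m) = 20 - v
u(55) + I(-35, -32) = 55 + (20 - 1*(-35)) = 55 + (20 + 35) = 55 + 55 = 110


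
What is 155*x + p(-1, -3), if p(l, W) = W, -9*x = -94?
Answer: 14543/9 ≈ 1615.9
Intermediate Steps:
x = 94/9 (x = -⅑*(-94) = 94/9 ≈ 10.444)
155*x + p(-1, -3) = 155*(94/9) - 3 = 14570/9 - 3 = 14543/9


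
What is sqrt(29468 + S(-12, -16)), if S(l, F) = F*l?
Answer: 2*sqrt(7415) ≈ 172.22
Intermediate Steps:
sqrt(29468 + S(-12, -16)) = sqrt(29468 - 16*(-12)) = sqrt(29468 + 192) = sqrt(29660) = 2*sqrt(7415)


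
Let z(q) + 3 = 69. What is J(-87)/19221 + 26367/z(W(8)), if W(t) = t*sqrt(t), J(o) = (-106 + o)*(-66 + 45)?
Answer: 5121895/12814 ≈ 399.71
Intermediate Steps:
J(o) = 2226 - 21*o (J(o) = (-106 + o)*(-21) = 2226 - 21*o)
W(t) = t**(3/2)
z(q) = 66 (z(q) = -3 + 69 = 66)
J(-87)/19221 + 26367/z(W(8)) = (2226 - 21*(-87))/19221 + 26367/66 = (2226 + 1827)*(1/19221) + 26367*(1/66) = 4053*(1/19221) + 799/2 = 1351/6407 + 799/2 = 5121895/12814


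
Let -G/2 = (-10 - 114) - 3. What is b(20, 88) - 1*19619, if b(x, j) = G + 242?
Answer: -19123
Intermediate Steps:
G = 254 (G = -2*((-10 - 114) - 3) = -2*(-124 - 3) = -2*(-127) = 254)
b(x, j) = 496 (b(x, j) = 254 + 242 = 496)
b(20, 88) - 1*19619 = 496 - 1*19619 = 496 - 19619 = -19123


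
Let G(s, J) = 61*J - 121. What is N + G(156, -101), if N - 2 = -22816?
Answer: -29096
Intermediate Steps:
G(s, J) = -121 + 61*J
N = -22814 (N = 2 - 22816 = -22814)
N + G(156, -101) = -22814 + (-121 + 61*(-101)) = -22814 + (-121 - 6161) = -22814 - 6282 = -29096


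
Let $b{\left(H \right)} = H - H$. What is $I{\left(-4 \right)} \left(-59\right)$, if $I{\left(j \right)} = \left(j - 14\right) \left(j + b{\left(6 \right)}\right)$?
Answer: $-4248$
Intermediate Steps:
$b{\left(H \right)} = 0$
$I{\left(j \right)} = j \left(-14 + j\right)$ ($I{\left(j \right)} = \left(j - 14\right) \left(j + 0\right) = \left(-14 + j\right) j = j \left(-14 + j\right)$)
$I{\left(-4 \right)} \left(-59\right) = - 4 \left(-14 - 4\right) \left(-59\right) = \left(-4\right) \left(-18\right) \left(-59\right) = 72 \left(-59\right) = -4248$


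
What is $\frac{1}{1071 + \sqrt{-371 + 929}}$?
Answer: $\frac{119}{127387} - \frac{\sqrt{62}}{382161} \approx 0.00091356$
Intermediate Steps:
$\frac{1}{1071 + \sqrt{-371 + 929}} = \frac{1}{1071 + \sqrt{558}} = \frac{1}{1071 + 3 \sqrt{62}}$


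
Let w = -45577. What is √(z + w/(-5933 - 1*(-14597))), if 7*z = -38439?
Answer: I*√14000890470/1596 ≈ 74.139*I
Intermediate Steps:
z = -38439/7 (z = (⅐)*(-38439) = -38439/7 ≈ -5491.3)
√(z + w/(-5933 - 1*(-14597))) = √(-38439/7 - 45577/(-5933 - 1*(-14597))) = √(-38439/7 - 45577/(-5933 + 14597)) = √(-38439/7 - 45577/8664) = √(-333354535/60648) = I*√14000890470/1596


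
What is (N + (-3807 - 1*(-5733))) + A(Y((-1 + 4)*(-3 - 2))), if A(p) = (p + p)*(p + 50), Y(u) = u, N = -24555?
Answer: -23679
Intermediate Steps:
A(p) = 2*p*(50 + p) (A(p) = (2*p)*(50 + p) = 2*p*(50 + p))
(N + (-3807 - 1*(-5733))) + A(Y((-1 + 4)*(-3 - 2))) = (-24555 + (-3807 - 1*(-5733))) + 2*((-1 + 4)*(-3 - 2))*(50 + (-1 + 4)*(-3 - 2)) = (-24555 + (-3807 + 5733)) + 2*(3*(-5))*(50 + 3*(-5)) = (-24555 + 1926) + 2*(-15)*(50 - 15) = -22629 + 2*(-15)*35 = -22629 - 1050 = -23679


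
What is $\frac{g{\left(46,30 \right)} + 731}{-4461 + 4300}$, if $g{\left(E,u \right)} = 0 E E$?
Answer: $- \frac{731}{161} \approx -4.5404$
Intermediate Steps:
$g{\left(E,u \right)} = 0$ ($g{\left(E,u \right)} = 0 E = 0$)
$\frac{g{\left(46,30 \right)} + 731}{-4461 + 4300} = \frac{0 + 731}{-4461 + 4300} = \frac{731}{-161} = 731 \left(- \frac{1}{161}\right) = - \frac{731}{161}$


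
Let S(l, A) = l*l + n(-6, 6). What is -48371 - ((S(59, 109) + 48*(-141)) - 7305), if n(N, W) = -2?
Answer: -37777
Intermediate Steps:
S(l, A) = -2 + l² (S(l, A) = l*l - 2 = l² - 2 = -2 + l²)
-48371 - ((S(59, 109) + 48*(-141)) - 7305) = -48371 - (((-2 + 59²) + 48*(-141)) - 7305) = -48371 - (((-2 + 3481) - 6768) - 7305) = -48371 - ((3479 - 6768) - 7305) = -48371 - (-3289 - 7305) = -48371 - 1*(-10594) = -48371 + 10594 = -37777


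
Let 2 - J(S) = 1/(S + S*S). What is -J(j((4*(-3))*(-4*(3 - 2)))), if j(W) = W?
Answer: -4703/2352 ≈ -1.9996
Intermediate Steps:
J(S) = 2 - 1/(S + S**2) (J(S) = 2 - 1/(S + S*S) = 2 - 1/(S + S**2))
-J(j((4*(-3))*(-4*(3 - 2)))) = -(-1 + 2*((4*(-3))*(-4*(3 - 2))) + 2*((4*(-3))*(-4*(3 - 2)))**2)/(((4*(-3))*(-4*(3 - 2)))*(1 + (4*(-3))*(-4*(3 - 2)))) = -(-1 + 2*(-(-48)) + 2*(-(-48))**2)/(((-(-48)))*(1 - (-48))) = -(-1 + 2*(-12*(-4)) + 2*(-12*(-4))**2)/(((-12*(-4)))*(1 - 12*(-4))) = -(-1 + 2*48 + 2*48**2)/(48*(1 + 48)) = -(-1 + 96 + 2*2304)/(48*49) = -(-1 + 96 + 4608)/(48*49) = -4703/(48*49) = -1*4703/2352 = -4703/2352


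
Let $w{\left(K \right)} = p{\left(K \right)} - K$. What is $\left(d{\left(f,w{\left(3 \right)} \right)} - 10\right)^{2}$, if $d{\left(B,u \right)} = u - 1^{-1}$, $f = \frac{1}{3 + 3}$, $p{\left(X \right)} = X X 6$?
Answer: $1600$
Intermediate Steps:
$p{\left(X \right)} = 6 X^{2}$ ($p{\left(X \right)} = X^{2} \cdot 6 = 6 X^{2}$)
$w{\left(K \right)} = - K + 6 K^{2}$ ($w{\left(K \right)} = 6 K^{2} - K = - K + 6 K^{2}$)
$f = \frac{1}{6} \approx 0.16667$
$d{\left(B,u \right)} = -1 + u$ ($d{\left(B,u \right)} = u - 1 = -1 + u$)
$\left(d{\left(f,w{\left(3 \right)} \right)} - 10\right)^{2} = \left(\left(-1 + 3 \left(-1 + 6 \cdot 3\right)\right) - 10\right)^{2} = \left(\left(-1 + 3 \left(-1 + 18\right)\right) - 10\right)^{2} = \left(\left(-1 + 3 \cdot 17\right) - 10\right)^{2} = \left(\left(-1 + 51\right) - 10\right)^{2} = \left(50 - 10\right)^{2} = 40^{2} = 1600$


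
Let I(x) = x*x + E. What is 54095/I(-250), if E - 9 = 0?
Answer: 54095/62509 ≈ 0.86540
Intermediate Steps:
E = 9 (E = 9 + 0 = 9)
I(x) = 9 + x² (I(x) = x*x + 9 = x² + 9 = 9 + x²)
54095/I(-250) = 54095/(9 + (-250)²) = 54095/(9 + 62500) = 54095/62509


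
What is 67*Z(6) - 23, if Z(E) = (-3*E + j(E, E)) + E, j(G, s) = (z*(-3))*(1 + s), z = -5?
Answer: 6208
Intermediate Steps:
j(G, s) = 15 + 15*s (j(G, s) = (-5*(-3))*(1 + s) = 15*(1 + s) = 15 + 15*s)
Z(E) = 15 + 13*E (Z(E) = (-3*E + (15 + 15*E)) + E = (15 + 12*E) + E = 15 + 13*E)
67*Z(6) - 23 = 67*(15 + 13*6) - 23 = 67*(15 + 78) - 23 = 67*93 - 23 = 6231 - 23 = 6208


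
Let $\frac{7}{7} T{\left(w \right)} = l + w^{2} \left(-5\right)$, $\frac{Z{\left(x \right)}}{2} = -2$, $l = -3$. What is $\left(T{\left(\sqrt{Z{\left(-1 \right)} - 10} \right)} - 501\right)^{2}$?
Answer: $188356$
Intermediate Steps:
$Z{\left(x \right)} = -4$ ($Z{\left(x \right)} = 2 \left(-2\right) = -4$)
$T{\left(w \right)} = -3 - 5 w^{2}$ ($T{\left(w \right)} = -3 + w^{2} \left(-5\right) = -3 - 5 w^{2}$)
$\left(T{\left(\sqrt{Z{\left(-1 \right)} - 10} \right)} - 501\right)^{2} = \left(\left(-3 - 5 \left(\sqrt{-4 - 10}\right)^{2}\right) - 501\right)^{2} = \left(\left(-3 - 5 \left(\sqrt{-14}\right)^{2}\right) - 501\right)^{2} = \left(\left(-3 - 5 \left(i \sqrt{14}\right)^{2}\right) - 501\right)^{2} = \left(\left(-3 - -70\right) - 501\right)^{2} = \left(\left(-3 + 70\right) - 501\right)^{2} = \left(67 - 501\right)^{2} = \left(-434\right)^{2} = 188356$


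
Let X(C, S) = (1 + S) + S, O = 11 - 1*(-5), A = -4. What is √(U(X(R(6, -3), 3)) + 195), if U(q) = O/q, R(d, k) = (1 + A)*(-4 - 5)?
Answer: √9667/7 ≈ 14.046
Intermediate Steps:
O = 16 (O = 11 + 5 = 16)
R(d, k) = 27 (R(d, k) = (1 - 4)*(-4 - 5) = -3*(-9) = 27)
X(C, S) = 1 + 2*S
U(q) = 16/q
√(U(X(R(6, -3), 3)) + 195) = √(16/(1 + 2*3) + 195) = √(16/(1 + 6) + 195) = √(16/7 + 195) = √(1381/7) = √9667/7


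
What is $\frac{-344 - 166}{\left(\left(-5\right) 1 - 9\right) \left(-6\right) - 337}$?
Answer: $\frac{510}{253} \approx 2.0158$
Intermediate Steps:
$\frac{-344 - 166}{\left(\left(-5\right) 1 - 9\right) \left(-6\right) - 337} = - \frac{510}{\left(-5 - 9\right) \left(-6\right) - 337} = - \frac{510}{\left(-14\right) \left(-6\right) - 337} = - \frac{510}{84 - 337} = - \frac{510}{-253} = \left(-510\right) \left(- \frac{1}{253}\right) = \frac{510}{253}$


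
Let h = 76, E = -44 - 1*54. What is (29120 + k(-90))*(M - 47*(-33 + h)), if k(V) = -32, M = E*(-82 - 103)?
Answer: 468578592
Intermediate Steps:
E = -98 (E = -44 - 54 = -98)
M = 18130 (M = -98*(-82 - 103) = -98*(-185) = 18130)
(29120 + k(-90))*(M - 47*(-33 + h)) = (29120 - 32)*(18130 - 47*(-33 + 76)) = 29088*(18130 - 47*43) = 29088*(18130 - 2021) = 29088*16109 = 468578592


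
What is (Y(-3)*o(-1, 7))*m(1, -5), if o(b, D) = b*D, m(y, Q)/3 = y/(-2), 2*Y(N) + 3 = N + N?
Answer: -189/4 ≈ -47.250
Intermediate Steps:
Y(N) = -3/2 + N (Y(N) = -3/2 + (N + N)/2 = -3/2 + (2*N)/2 = -3/2 + N)
m(y, Q) = -3*y/2 (m(y, Q) = 3*(y/(-2)) = 3*(y*(-½)) = 3*(-y/2) = -3*y/2)
o(b, D) = D*b
(Y(-3)*o(-1, 7))*m(1, -5) = ((-3/2 - 3)*(7*(-1)))*(-3/2*1) = -9/2*(-7)*(-3/2) = (63/2)*(-3/2) = -189/4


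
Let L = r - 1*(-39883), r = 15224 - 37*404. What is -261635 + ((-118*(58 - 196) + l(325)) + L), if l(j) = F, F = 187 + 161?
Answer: -204844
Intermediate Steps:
F = 348
r = 276 (r = 15224 - 14948 = 276)
L = 40159 (L = 276 - 1*(-39883) = 276 + 39883 = 40159)
l(j) = 348
-261635 + ((-118*(58 - 196) + l(325)) + L) = -261635 + ((-118*(58 - 196) + 348) + 40159) = -261635 + ((-118*(-138) + 348) + 40159) = -261635 + ((16284 + 348) + 40159) = -261635 + (16632 + 40159) = -261635 + 56791 = -204844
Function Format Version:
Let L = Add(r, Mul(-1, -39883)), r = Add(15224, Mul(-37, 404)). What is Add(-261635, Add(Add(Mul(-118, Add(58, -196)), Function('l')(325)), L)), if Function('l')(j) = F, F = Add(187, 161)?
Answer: -204844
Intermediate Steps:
F = 348
r = 276 (r = Add(15224, -14948) = 276)
L = 40159 (L = Add(276, Mul(-1, -39883)) = Add(276, 39883) = 40159)
Function('l')(j) = 348
Add(-261635, Add(Add(Mul(-118, Add(58, -196)), Function('l')(325)), L)) = Add(-261635, Add(Add(Mul(-118, Add(58, -196)), 348), 40159)) = Add(-261635, Add(Add(Mul(-118, -138), 348), 40159)) = Add(-261635, Add(Add(16284, 348), 40159)) = Add(-261635, Add(16632, 40159)) = Add(-261635, 56791) = -204844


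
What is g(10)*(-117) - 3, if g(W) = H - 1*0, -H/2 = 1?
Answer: 231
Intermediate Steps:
H = -2 (H = -2*1 = -2)
g(W) = -2 (g(W) = -2 - 1*0 = -2 + 0 = -2)
g(10)*(-117) - 3 = -2*(-117) - 3 = 234 - 3 = 231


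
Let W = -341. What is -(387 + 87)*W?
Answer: 161634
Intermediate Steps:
-(387 + 87)*W = -(387 + 87)*(-341) = -474*(-341) = -1*(-161634) = 161634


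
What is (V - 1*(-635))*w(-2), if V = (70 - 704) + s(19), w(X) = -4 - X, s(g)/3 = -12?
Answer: 70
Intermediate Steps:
s(g) = -36 (s(g) = 3*(-12) = -36)
V = -670 (V = (70 - 704) - 36 = -634 - 36 = -670)
(V - 1*(-635))*w(-2) = (-670 - 1*(-635))*(-4 - 1*(-2)) = (-670 + 635)*(-4 + 2) = -35*(-2) = 70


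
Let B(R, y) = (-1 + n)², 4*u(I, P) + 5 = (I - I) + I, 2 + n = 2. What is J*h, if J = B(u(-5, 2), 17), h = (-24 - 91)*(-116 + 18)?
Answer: 11270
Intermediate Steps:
h = 11270 (h = -115*(-98) = 11270)
n = 0 (n = -2 + 2 = 0)
u(I, P) = -5/4 + I/4 (u(I, P) = -5/4 + ((I - I) + I)/4 = -5/4 + (0 + I)/4 = -5/4 + I/4)
B(R, y) = 1 (B(R, y) = (-1 + 0)² = (-1)² = 1)
J = 1
J*h = 1*11270 = 11270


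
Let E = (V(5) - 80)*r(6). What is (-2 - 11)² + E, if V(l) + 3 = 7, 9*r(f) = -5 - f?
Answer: 2357/9 ≈ 261.89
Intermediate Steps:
r(f) = -5/9 - f/9 (r(f) = (-5 - f)/9 = -5/9 - f/9)
V(l) = 4 (V(l) = -3 + 7 = 4)
E = 836/9 (E = (4 - 80)*(-5/9 - ⅑*6) = -76*(-5/9 - ⅔) = -76*(-11/9) = 836/9 ≈ 92.889)
(-2 - 11)² + E = (-2 - 11)² + 836/9 = (-13)² + 836/9 = 169 + 836/9 = 2357/9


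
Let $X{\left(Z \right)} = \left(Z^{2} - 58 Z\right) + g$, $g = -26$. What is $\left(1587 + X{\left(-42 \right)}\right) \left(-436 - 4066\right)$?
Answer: $-25936022$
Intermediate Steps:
$X{\left(Z \right)} = -26 + Z^{2} - 58 Z$ ($X{\left(Z \right)} = \left(Z^{2} - 58 Z\right) - 26 = -26 + Z^{2} - 58 Z$)
$\left(1587 + X{\left(-42 \right)}\right) \left(-436 - 4066\right) = \left(1587 - \left(-2410 - 1764\right)\right) \left(-436 - 4066\right) = \left(1587 + \left(-26 + 1764 + 2436\right)\right) \left(-4502\right) = \left(1587 + 4174\right) \left(-4502\right) = 5761 \left(-4502\right) = -25936022$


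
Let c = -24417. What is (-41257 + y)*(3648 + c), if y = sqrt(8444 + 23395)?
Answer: 856866633 - 20769*sqrt(31839) ≈ 8.5316e+8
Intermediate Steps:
y = sqrt(31839) ≈ 178.43
(-41257 + y)*(3648 + c) = (-41257 + sqrt(31839))*(3648 - 24417) = (-41257 + sqrt(31839))*(-20769) = 856866633 - 20769*sqrt(31839)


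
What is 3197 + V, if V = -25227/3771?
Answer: 1336740/419 ≈ 3190.3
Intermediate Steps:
V = -2803/419 (V = -25227*1/3771 = -2803/419 ≈ -6.6897)
3197 + V = 3197 - 2803/419 = 1336740/419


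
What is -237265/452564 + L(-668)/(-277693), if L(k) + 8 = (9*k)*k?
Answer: -269055353451/17953407836 ≈ -14.986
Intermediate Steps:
L(k) = -8 + 9*k**2 (L(k) = -8 + (9*k)*k = -8 + 9*k**2)
-237265/452564 + L(-668)/(-277693) = -237265/452564 + (-8 + 9*(-668)**2)/(-277693) = -237265*1/452564 + (-8 + 9*446224)*(-1/277693) = -33895/64652 + (-8 + 4016016)*(-1/277693) = -33895/64652 + 4016008*(-1/277693) = -33895/64652 - 4016008/277693 = -269055353451/17953407836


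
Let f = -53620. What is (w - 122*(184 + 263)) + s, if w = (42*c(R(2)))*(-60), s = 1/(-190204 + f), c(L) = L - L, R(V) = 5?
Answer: -13296698017/243824 ≈ -54534.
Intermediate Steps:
c(L) = 0
s = -1/243824 (s = 1/(-190204 - 53620) = 1/(-243824) = -1/243824 ≈ -4.1013e-6)
w = 0 (w = (42*0)*(-60) = 0*(-60) = 0)
(w - 122*(184 + 263)) + s = (0 - 122*(184 + 263)) - 1/243824 = (0 - 122*447) - 1/243824 = (0 - 54534) - 1/243824 = -54534 - 1/243824 = -13296698017/243824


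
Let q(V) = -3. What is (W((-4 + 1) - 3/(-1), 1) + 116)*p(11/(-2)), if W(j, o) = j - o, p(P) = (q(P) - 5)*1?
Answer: -920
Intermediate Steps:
p(P) = -8 (p(P) = (-3 - 5)*1 = -8*1 = -8)
(W((-4 + 1) - 3/(-1), 1) + 116)*p(11/(-2)) = ((((-4 + 1) - 3/(-1)) - 1*1) + 116)*(-8) = (((-3 - 3*(-1)) - 1) + 116)*(-8) = (((-3 + 3) - 1) + 116)*(-8) = ((0 - 1) + 116)*(-8) = (-1 + 116)*(-8) = 115*(-8) = -920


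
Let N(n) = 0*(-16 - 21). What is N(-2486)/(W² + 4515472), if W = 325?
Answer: 0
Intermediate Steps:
N(n) = 0 (N(n) = 0*(-37) = 0)
N(-2486)/(W² + 4515472) = 0/(325² + 4515472) = 0/(105625 + 4515472) = 0/4621097 = 0*(1/4621097) = 0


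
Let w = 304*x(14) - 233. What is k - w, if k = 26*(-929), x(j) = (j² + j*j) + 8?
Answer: -145521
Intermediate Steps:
x(j) = 8 + 2*j² (x(j) = (j² + j²) + 8 = 2*j² + 8 = 8 + 2*j²)
k = -24154
w = 121367 (w = 304*(8 + 2*14²) - 233 = 304*(8 + 2*196) - 233 = 304*(8 + 392) - 233 = 304*400 - 233 = 121600 - 233 = 121367)
k - w = -24154 - 1*121367 = -24154 - 121367 = -145521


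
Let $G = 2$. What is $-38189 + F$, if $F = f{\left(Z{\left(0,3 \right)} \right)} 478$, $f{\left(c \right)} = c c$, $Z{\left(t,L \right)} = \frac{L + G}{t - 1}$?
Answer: $-26239$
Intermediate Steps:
$Z{\left(t,L \right)} = \frac{2 + L}{-1 + t}$ ($Z{\left(t,L \right)} = \frac{L + 2}{t - 1} = \frac{2 + L}{-1 + t}$)
$f{\left(c \right)} = c^{2}$
$F = 11950$ ($F = \left(\frac{2 + 3}{-1 + 0}\right)^{2} \cdot 478 = \left(\frac{1}{-1} \cdot 5\right)^{2} \cdot 478 = \left(\left(-1\right) 5\right)^{2} \cdot 478 = \left(-5\right)^{2} \cdot 478 = 25 \cdot 478 = 11950$)
$-38189 + F = -38189 + 11950 = -26239$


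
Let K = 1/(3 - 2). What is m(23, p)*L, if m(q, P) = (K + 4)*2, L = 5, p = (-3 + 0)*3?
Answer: 50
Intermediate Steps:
K = 1 (K = 1/1 = 1)
p = -9 (p = -3*3 = -9)
m(q, P) = 10 (m(q, P) = (1 + 4)*2 = 5*2 = 10)
m(23, p)*L = 10*5 = 50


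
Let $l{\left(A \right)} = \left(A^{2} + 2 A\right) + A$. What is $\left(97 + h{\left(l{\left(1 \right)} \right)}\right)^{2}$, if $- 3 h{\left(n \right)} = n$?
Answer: $\frac{82369}{9} \approx 9152.1$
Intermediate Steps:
$l{\left(A \right)} = A^{2} + 3 A$
$h{\left(n \right)} = - \frac{n}{3}$
$\left(97 + h{\left(l{\left(1 \right)} \right)}\right)^{2} = \left(97 - \frac{1 \left(3 + 1\right)}{3}\right)^{2} = \left(97 - \frac{1 \cdot 4}{3}\right)^{2} = \left(97 - \frac{4}{3}\right)^{2} = \left(\frac{287}{3}\right)^{2} = \frac{82369}{9}$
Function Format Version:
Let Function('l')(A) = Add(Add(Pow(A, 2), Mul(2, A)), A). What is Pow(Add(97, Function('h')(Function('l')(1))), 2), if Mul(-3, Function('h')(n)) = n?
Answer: Rational(82369, 9) ≈ 9152.1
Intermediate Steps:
Function('l')(A) = Add(Pow(A, 2), Mul(3, A))
Function('h')(n) = Mul(Rational(-1, 3), n)
Pow(Add(97, Function('h')(Function('l')(1))), 2) = Pow(Add(97, Mul(Rational(-1, 3), Mul(1, Add(3, 1)))), 2) = Pow(Add(97, Mul(Rational(-1, 3), Mul(1, 4))), 2) = Pow(Add(97, Mul(Rational(-1, 3), 4)), 2) = Pow(Add(97, Rational(-4, 3)), 2) = Pow(Rational(287, 3), 2) = Rational(82369, 9)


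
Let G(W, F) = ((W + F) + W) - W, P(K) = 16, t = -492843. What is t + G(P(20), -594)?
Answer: -493421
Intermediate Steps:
G(W, F) = F + W (G(W, F) = ((F + W) + W) - W = (F + 2*W) - W = F + W)
t + G(P(20), -594) = -492843 + (-594 + 16) = -492843 - 578 = -493421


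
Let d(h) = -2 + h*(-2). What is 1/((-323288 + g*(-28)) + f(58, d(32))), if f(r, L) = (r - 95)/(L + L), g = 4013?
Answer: -132/57506027 ≈ -2.2954e-6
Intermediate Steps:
d(h) = -2 - 2*h
f(r, L) = (-95 + r)/(2*L) (f(r, L) = (-95 + r)/((2*L)) = (-95 + r)*(1/(2*L)) = (-95 + r)/(2*L))
1/((-323288 + g*(-28)) + f(58, d(32))) = 1/((-323288 + 4013*(-28)) + (-95 + 58)/(2*(-2 - 2*32))) = 1/((-323288 - 112364) + (1/2)*(-37)/(-2 - 64)) = 1/(-435652 + (1/2)*(-37)/(-66)) = 1/(-435652 + (1/2)*(-1/66)*(-37)) = 1/(-435652 + 37/132) = 1/(-57506027/132) = -132/57506027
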